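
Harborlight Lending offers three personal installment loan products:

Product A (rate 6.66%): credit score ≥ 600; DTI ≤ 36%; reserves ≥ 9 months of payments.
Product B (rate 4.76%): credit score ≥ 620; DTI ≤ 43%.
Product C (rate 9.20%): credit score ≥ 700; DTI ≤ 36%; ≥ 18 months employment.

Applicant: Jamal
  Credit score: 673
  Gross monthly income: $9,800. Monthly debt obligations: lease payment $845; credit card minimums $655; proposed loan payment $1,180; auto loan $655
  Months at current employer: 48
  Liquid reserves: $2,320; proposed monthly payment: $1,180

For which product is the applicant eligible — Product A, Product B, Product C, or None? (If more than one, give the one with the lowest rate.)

Product B

Total debts = (845 + 655 + 1,180 + 655) = 3,335; DTI = 3,335/9,800 = 34%.
Reserves = 2,320/1,180 = 2.0 months.
Product A: score 673 ≥ 600; DTI 34% ≤ 36%; reserves 2.0 < 9 mo → does not qualify.
Product B: score 673 ≥ 620; DTI 34% ≤ 43% → qualifies.
Product C: score 673 < 700; DTI 34% ≤ 36%; employment 48 ≥ 18 mo → does not qualify.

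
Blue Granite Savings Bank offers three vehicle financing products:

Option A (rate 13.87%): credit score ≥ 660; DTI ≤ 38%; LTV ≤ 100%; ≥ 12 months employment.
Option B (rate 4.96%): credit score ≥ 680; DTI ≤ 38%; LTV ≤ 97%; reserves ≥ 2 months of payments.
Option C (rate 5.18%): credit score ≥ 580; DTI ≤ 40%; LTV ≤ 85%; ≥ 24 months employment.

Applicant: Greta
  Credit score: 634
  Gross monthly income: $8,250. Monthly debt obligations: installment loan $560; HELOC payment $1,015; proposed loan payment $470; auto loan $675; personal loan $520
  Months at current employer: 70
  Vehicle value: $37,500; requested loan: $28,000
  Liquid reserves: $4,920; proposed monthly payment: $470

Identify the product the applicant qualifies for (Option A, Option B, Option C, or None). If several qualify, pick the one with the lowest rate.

Total debts = (560 + 1,015 + 470 + 675 + 520) = 3,240; DTI = 3,240/8,250 = 39.3%.
LTV = 28,000/37,500 = 74.7%.
Reserves = 4,920/470 = 10.5 months.
Option A: score 634 < 660; DTI 39.3% > 38%; LTV 74.7% ≤ 100%; employment 70 ≥ 12 mo → does not qualify.
Option B: score 634 < 680; DTI 39.3% > 38%; LTV 74.7% ≤ 97%; reserves 10.5 ≥ 2 mo → does not qualify.
Option C: score 634 ≥ 580; DTI 39.3% ≤ 40%; LTV 74.7% ≤ 85%; employment 70 ≥ 24 mo → qualifies.

Option C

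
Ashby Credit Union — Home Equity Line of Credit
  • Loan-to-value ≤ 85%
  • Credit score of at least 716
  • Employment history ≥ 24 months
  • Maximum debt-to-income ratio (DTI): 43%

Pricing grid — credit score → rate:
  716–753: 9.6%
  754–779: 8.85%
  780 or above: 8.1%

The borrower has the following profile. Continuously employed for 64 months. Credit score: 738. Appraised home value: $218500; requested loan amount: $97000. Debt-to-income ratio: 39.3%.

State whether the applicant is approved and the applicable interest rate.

Credit score 738 ≥ 716 (meets minimum)
LTV: 97,000 ÷ 218,500 = 44.4%, within 85% cap
Debt-to-income 39.3% vs 43% cap — pass
Employment 64 ≥ 24 months
All requirements met. Score 738 falls in the 716–753 tier → 9.6%.

Approved at 9.6%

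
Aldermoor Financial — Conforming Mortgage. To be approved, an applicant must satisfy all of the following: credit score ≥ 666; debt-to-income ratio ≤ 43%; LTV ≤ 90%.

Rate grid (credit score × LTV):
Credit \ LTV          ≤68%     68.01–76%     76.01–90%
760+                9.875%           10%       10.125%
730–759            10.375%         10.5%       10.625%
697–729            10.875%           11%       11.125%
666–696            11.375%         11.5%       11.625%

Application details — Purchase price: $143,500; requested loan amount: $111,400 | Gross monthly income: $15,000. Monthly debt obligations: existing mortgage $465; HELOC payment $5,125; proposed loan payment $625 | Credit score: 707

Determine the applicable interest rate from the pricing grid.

Credit score 707 ≥ 666; Total monthly debts = (465 + 5,125 + 625) = 6,215. Debt-to-income = 6,215/15,000 = 41.4% — meets 43% limit
LTV: 111,400 ÷ 143,500 = 77.6%, within 90% cap
Score 707 is in the 697–729 band; LTV 77.6% is in the 76.01–90% band → 11.125%.

11.125%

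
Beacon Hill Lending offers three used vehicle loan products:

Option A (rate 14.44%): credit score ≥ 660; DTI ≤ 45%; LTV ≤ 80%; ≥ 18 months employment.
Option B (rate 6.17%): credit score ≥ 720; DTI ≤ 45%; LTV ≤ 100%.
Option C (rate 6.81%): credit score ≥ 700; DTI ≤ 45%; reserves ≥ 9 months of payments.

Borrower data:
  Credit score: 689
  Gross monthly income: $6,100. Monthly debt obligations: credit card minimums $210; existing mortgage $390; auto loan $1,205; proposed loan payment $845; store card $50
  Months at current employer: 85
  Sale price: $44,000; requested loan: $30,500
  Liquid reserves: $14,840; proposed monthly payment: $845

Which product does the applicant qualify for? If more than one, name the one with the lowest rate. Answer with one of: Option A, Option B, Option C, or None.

Option A

Total debts = (210 + 390 + 1,205 + 845 + 50) = 2,700; DTI = 2,700/6,100 = 44.3%.
LTV = 30,500/44,000 = 69.3%.
Reserves = 14,840/845 = 17.6 months.
Option A: score 689 ≥ 660; DTI 44.3% ≤ 45%; LTV 69.3% ≤ 80%; employment 85 ≥ 18 mo → qualifies.
Option B: score 689 < 720; DTI 44.3% ≤ 45%; LTV 69.3% ≤ 100% → does not qualify.
Option C: score 689 < 700; DTI 44.3% ≤ 45%; reserves 17.6 ≥ 9 mo → does not qualify.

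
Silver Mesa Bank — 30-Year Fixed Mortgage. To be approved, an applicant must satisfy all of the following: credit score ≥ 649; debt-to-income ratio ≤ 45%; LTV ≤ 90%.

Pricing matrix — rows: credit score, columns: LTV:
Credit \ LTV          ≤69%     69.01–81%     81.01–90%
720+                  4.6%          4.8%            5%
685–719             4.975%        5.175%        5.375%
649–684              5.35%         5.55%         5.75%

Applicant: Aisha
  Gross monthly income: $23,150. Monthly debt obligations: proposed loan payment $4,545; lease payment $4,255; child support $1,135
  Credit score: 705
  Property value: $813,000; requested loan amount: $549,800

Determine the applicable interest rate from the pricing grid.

Credit score 705 ≥ 649; Total monthly debts = (4,545 + 4,255 + 1,135) = 9,935. DTI = 9,935/23,150 = 42.9% ≤ 45%
LTV: 549,800 ÷ 813,000 = 67.6%, within 90% cap
Row: 705 falls in 685–719. Column: 67.6% falls in ≤69%. Rate = 4.975%.

4.975%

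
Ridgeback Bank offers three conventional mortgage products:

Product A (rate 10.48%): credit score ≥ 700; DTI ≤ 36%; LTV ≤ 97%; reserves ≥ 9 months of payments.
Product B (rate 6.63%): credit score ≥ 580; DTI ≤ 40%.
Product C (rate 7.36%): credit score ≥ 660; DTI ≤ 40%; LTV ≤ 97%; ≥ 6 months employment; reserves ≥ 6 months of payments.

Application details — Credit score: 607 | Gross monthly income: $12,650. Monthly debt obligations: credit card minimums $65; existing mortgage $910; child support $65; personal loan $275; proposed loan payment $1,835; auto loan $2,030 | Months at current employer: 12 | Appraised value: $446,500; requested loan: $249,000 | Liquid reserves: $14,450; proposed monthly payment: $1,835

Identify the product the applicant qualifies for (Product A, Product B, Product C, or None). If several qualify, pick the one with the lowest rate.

None

Total debts = (65 + 910 + 65 + 275 + 1,835 + 2,030) = 5,180; DTI = 5,180/12,650 = 40.9%.
LTV = 249,000/446,500 = 55.8%.
Reserves = 14,450/1,835 = 7.9 months.
Product A: score 607 < 700; DTI 40.9% > 36%; LTV 55.8% ≤ 97%; reserves 7.9 < 9 mo → does not qualify.
Product B: score 607 ≥ 580; DTI 40.9% > 40% → does not qualify.
Product C: score 607 < 660; DTI 40.9% > 40%; LTV 55.8% ≤ 97%; employment 12 ≥ 6 mo; reserves 7.9 ≥ 6 mo → does not qualify.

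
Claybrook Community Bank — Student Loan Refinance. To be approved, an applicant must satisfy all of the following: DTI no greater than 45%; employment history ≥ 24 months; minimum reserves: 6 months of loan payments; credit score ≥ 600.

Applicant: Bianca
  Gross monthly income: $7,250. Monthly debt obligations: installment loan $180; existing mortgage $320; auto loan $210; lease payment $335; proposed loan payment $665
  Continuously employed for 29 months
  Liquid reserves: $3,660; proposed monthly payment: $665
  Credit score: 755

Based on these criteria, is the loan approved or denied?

Total monthly debts = (180 + 320 + 210 + 335 + 665) = 1,710. DTI: 1,710 ÷ 7,250 = 23.6%, within the 45% cap
Employment 29 ≥ 24 months
Liquid reserves cover 3,660/665 = 5.5 months — < 6 required
Credit score 755 ≥ 600 (meets)
Fails on reserves.

Denied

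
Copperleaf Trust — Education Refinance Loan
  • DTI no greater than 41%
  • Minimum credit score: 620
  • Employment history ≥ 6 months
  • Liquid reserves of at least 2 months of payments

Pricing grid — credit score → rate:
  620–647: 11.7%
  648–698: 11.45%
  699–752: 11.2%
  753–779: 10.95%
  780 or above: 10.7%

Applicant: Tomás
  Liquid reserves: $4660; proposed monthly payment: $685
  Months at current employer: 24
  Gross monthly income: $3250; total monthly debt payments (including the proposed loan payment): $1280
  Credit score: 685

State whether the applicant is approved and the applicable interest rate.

Approved at 11.45%

Credit score 685 ≥ 620 (meets minimum)
DTI: 1,280 ÷ 3,250 = 39.4%, within the 41% cap
Reserves: 4,660 ÷ 685 = 6.8 months (meets 2-month minimum)
Employment 24 ≥ 6 months
All requirements met. Score 685 falls in the 648–698 tier → 11.45%.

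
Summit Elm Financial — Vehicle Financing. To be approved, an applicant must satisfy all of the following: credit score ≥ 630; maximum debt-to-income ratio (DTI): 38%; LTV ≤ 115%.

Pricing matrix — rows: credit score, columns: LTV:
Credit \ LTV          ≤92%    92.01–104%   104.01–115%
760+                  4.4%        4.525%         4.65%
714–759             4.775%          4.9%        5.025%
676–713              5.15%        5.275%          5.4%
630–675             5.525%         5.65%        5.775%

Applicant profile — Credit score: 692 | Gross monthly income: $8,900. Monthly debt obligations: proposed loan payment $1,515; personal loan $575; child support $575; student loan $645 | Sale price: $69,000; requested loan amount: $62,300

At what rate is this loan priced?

5.15%

Credit score 692 ≥ 630; Total monthly debts = (1,515 + 575 + 575 + 645) = 3,310. DTI: 3,310 ÷ 8,900 = 37.2%, within the 38% cap
LTV: 62,300 ÷ 69,000 = 90.3%, within 115% cap
Credit 692 → row 676–713; LTV 90.3% → column ≤92%. Grid cell → 5.15%.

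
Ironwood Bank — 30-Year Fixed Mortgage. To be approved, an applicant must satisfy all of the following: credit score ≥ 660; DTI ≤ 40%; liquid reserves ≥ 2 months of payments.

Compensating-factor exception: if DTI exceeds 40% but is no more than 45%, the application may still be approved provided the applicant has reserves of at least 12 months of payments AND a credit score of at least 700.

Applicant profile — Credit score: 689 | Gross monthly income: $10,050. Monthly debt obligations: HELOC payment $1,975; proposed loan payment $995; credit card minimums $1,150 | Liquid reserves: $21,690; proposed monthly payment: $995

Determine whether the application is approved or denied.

Denied

Credit score 689 ≥ 660 (meets base)
Total debts = (1,975 + 995 + 1,150) = 4,120. DTI: 4,120 ÷ 10,050 = 41%, over the 40% base limit.
Liquid reserves cover 21,690/995 = 21.8 months — ≥ 2 required
41% falls in the override range (40%–45%), so the compensating-factor test applies.
Override check — reserves: 21.8 mo (ok); score: 689 (below 700).
Compensating-factor requirement not fully met.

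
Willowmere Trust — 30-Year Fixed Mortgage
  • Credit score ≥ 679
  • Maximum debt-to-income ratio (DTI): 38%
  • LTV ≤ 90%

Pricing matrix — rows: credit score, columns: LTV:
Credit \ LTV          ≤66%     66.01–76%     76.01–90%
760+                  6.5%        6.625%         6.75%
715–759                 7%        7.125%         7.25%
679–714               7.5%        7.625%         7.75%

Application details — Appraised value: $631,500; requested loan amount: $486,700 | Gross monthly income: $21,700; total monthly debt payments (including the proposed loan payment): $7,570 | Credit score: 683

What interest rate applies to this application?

Credit score 683 ≥ 679; DTI = 7,570/21,700 = 34.9% ≤ 38%
Loan-to-value = 486,700/631,500 = 77.1% — pass (90% max)
Row: 683 falls in 679–714. Column: 77.1% falls in 76.01–90%. Rate = 7.75%.

7.75%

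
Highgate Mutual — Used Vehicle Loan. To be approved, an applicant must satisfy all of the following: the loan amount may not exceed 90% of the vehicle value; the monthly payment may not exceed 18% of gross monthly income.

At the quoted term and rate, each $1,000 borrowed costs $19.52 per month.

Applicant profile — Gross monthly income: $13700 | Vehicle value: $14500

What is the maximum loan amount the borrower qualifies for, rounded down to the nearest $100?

$13,000

Payment cap: 18% × $13,700 = $2,466/month.
At $19.52 per $1,000, that supports 2,466/19.52 × 1,000 ≈ $126,331 → $126,300.
LTV cap: 90% × $14,500 = $13,050 → $13,000.
Binding constraint: loan-to-value.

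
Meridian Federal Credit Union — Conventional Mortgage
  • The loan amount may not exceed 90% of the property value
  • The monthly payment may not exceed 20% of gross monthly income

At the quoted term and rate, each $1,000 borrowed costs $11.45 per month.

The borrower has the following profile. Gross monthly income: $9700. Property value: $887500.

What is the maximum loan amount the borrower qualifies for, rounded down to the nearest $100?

Payment cap: 20% × $9,700 = $1,940/month.
At $11.45 per $1,000, that supports 1,940/11.45 × 1,000 ≈ $169,432 → $169,400.
LTV cap: 90% × $887,500 = $798,750 → $798,700.
Binding constraint: payment-to-income.

$169,400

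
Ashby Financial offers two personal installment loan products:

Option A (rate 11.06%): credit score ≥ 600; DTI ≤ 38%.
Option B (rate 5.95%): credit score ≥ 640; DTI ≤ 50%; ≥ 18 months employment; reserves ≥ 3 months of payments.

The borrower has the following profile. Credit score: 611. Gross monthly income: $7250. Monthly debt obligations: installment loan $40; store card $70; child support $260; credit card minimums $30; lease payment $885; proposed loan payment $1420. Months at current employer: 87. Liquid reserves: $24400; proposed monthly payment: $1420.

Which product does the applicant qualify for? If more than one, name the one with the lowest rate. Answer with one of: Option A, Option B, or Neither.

Total debts = (40 + 70 + 260 + 30 + 885 + 1,420) = 2,705; DTI = 2,705/7,250 = 37.3%.
Reserves = 24,400/1,420 = 17.2 months.
Option A: score 611 ≥ 600; DTI 37.3% ≤ 38% → qualifies.
Option B: score 611 < 640; DTI 37.3% ≤ 50%; employment 87 ≥ 18 mo; reserves 17.2 ≥ 3 mo → does not qualify.

Option A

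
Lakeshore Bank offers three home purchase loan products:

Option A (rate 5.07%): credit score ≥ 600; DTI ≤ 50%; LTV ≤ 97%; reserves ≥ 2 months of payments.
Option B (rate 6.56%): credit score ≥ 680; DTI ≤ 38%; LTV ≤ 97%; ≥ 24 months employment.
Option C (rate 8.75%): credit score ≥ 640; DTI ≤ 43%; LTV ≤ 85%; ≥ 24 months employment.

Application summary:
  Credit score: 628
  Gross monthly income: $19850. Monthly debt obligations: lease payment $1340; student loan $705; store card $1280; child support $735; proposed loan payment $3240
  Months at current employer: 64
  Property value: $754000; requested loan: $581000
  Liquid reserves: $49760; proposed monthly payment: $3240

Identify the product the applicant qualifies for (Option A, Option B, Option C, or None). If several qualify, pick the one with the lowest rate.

Option A

Total debts = (1,340 + 705 + 1,280 + 735 + 3,240) = 7,300; DTI = 7,300/19,850 = 36.8%.
LTV = 581,000/754,000 = 77.1%.
Reserves = 49,760/3,240 = 15.4 months.
Option A: score 628 ≥ 600; DTI 36.8% ≤ 50%; LTV 77.1% ≤ 97%; reserves 15.4 ≥ 2 mo → qualifies.
Option B: score 628 < 680; DTI 36.8% ≤ 38%; LTV 77.1% ≤ 97%; employment 64 ≥ 24 mo → does not qualify.
Option C: score 628 < 640; DTI 36.8% ≤ 43%; LTV 77.1% ≤ 85%; employment 64 ≥ 24 mo → does not qualify.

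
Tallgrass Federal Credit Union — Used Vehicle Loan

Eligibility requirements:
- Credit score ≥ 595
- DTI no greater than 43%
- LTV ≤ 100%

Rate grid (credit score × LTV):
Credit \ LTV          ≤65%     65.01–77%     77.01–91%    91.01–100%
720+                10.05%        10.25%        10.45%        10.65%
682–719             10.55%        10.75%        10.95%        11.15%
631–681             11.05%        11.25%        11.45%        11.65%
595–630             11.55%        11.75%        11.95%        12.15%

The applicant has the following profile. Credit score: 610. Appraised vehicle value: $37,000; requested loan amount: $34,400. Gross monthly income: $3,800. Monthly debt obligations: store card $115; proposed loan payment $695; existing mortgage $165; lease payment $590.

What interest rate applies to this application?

Credit score 610 ≥ 595; Total monthly debts = (115 + 695 + 165 + 590) = 1,565. DTI: 1,565 ÷ 3,800 = 41.2%, within the 43% cap
Loan-to-value = 34,400/37,000 = 93% — pass (100% max)
Row: 610 falls in 595–630. Column: 93% falls in 91.01–100%. Rate = 12.15%.

12.15%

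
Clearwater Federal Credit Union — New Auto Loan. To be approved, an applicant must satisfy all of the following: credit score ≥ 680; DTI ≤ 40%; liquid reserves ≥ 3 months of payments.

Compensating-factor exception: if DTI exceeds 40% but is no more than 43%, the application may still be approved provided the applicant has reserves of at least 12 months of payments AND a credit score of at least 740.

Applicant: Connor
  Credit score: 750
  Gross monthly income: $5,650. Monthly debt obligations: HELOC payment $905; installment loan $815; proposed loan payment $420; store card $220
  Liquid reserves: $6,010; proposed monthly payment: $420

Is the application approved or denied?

Approved

Credit score 750 ≥ 680 (meets base)
Total debts = (905 + 815 + 420 + 220) = 2,360. DTI: 2,360 ÷ 5,650 = 41.8%, over the 40% base limit.
Reserves = 6,010/420 = 14.3 months ≥ 3
41.8% falls in the override range (40%–43%), so the compensating-factor test applies.
Override check — reserves: 14.3 mo (ok); score: 750 (ok).
Both override conditions satisfied; DTI exception granted.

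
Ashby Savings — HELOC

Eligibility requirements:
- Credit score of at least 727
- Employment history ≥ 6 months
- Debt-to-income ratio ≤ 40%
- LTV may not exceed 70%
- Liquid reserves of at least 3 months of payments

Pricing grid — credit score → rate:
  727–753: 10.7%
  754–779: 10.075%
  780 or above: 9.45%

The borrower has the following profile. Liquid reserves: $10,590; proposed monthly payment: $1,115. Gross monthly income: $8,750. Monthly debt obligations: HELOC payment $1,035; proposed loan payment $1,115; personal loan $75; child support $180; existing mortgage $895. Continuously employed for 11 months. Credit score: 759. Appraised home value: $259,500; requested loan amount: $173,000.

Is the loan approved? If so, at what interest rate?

Credit score 759 ≥ 727 (meets minimum)
Total monthly debts = (1,035 + 1,115 + 75 + 180 + 895) = 3,300. DTI: 3,300 ÷ 8,750 = 37.7%, within the 40% cap
Employment 11 ≥ 6 months
LTV: 173,000 ÷ 259,500 = 66.7%, within 70% cap
Reserves: 10,590 ÷ 1,115 = 9.5 months (meets 3-month minimum)
All requirements met. Score 759 falls in the 754–779 tier → 10.075%.

Approved at 10.075%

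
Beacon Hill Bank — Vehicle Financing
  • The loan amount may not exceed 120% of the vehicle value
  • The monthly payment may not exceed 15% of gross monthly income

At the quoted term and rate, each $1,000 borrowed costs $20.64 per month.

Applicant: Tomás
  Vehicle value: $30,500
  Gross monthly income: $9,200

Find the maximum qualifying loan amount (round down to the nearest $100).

$36,600

Payment cap: 15% × $9,200 = $1,380/month.
At $20.64 per $1,000, that supports 1,380/20.64 × 1,000 ≈ $66,860 → $66,800.
LTV cap: 120% × $30,500 = $36,600 → $36,600.
Binding constraint: loan-to-value.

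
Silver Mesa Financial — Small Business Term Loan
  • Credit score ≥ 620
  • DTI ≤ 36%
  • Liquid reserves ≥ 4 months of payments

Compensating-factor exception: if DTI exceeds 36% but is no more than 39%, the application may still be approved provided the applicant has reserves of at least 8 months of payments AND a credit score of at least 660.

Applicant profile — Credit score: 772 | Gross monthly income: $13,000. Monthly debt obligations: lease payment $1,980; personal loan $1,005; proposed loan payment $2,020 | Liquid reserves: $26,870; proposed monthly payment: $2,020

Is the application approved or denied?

Credit score 772 ≥ 620 (meets base)
Total debts = (1,980 + 1,005 + 2,020) = 5,005. DTI = 5,005/13,000 = 38.5% > 36% — standard DTI limit exceeded.
Reserves: 26,870 ÷ 2,020 = 13.3 months (meets 4-month minimum)
DTI 38.5% is within the 36%–39% exception band; checking compensating factors.
Override check — reserves: 13.3 mo (ok); score: 772 (ok).
Both compensating conditions met → exception applies.

Approved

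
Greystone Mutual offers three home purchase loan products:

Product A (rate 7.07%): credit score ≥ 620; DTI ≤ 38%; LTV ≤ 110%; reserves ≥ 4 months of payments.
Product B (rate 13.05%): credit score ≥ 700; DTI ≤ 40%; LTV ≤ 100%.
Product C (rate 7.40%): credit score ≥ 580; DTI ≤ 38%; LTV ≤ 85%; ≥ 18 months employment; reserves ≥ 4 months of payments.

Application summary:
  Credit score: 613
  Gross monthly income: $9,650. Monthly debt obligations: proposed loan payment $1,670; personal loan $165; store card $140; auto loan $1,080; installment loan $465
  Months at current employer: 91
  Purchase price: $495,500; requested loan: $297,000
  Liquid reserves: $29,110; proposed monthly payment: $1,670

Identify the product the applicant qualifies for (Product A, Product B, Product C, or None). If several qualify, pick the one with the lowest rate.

Product C

Total debts = (1,670 + 165 + 140 + 1,080 + 465) = 3,520; DTI = 3,520/9,650 = 36.5%.
LTV = 297,000/495,500 = 59.9%.
Reserves = 29,110/1,670 = 17.4 months.
Product A: score 613 < 620; DTI 36.5% ≤ 38%; LTV 59.9% ≤ 110%; reserves 17.4 ≥ 4 mo → does not qualify.
Product B: score 613 < 700; DTI 36.5% ≤ 40%; LTV 59.9% ≤ 100% → does not qualify.
Product C: score 613 ≥ 580; DTI 36.5% ≤ 38%; LTV 59.9% ≤ 85%; employment 91 ≥ 18 mo; reserves 17.4 ≥ 4 mo → qualifies.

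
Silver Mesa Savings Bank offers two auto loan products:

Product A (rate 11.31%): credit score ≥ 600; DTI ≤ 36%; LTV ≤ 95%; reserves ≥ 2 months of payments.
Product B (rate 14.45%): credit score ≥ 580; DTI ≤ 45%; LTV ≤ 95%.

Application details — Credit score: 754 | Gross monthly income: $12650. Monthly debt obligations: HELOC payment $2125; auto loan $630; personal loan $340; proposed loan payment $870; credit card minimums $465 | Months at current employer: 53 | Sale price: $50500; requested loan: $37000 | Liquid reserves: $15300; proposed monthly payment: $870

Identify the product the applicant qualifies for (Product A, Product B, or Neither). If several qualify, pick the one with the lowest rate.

Total debts = (2,125 + 630 + 340 + 870 + 465) = 4,430; DTI = 4,430/12,650 = 35%.
LTV = 37,000/50,500 = 73.3%.
Reserves = 15,300/870 = 17.6 months.
Product A: score 754 ≥ 600; DTI 35% ≤ 36%; LTV 73.3% ≤ 95%; reserves 17.6 ≥ 2 mo → qualifies.
Product B: score 754 ≥ 580; DTI 35% ≤ 45%; LTV 73.3% ≤ 95% → qualifies.
Qualifying: Product A, Product B. Lowest rate is 11.31% → Product A.

Product A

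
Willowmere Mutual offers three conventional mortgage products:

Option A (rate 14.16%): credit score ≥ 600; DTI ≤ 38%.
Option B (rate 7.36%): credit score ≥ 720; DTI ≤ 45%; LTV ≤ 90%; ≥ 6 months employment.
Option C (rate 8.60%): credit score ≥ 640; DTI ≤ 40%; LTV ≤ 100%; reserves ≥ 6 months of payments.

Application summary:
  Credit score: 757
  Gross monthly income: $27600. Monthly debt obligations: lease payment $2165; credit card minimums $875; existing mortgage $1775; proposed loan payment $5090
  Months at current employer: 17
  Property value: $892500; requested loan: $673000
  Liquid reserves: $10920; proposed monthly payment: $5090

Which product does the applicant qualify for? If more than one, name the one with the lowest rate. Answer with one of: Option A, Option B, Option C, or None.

Option B

Total debts = (2,165 + 875 + 1,775 + 5,090) = 9,905; DTI = 9,905/27,600 = 35.9%.
LTV = 673,000/892,500 = 75.4%.
Reserves = 10,920/5,090 = 2.1 months.
Option A: score 757 ≥ 600; DTI 35.9% ≤ 38% → qualifies.
Option B: score 757 ≥ 720; DTI 35.9% ≤ 45%; LTV 75.4% ≤ 90%; employment 17 ≥ 6 mo → qualifies.
Option C: score 757 ≥ 640; DTI 35.9% ≤ 40%; LTV 75.4% ≤ 100%; reserves 2.1 < 6 mo → does not qualify.
Qualifying: Option A, Option B. Lowest rate is 7.36% → Option B.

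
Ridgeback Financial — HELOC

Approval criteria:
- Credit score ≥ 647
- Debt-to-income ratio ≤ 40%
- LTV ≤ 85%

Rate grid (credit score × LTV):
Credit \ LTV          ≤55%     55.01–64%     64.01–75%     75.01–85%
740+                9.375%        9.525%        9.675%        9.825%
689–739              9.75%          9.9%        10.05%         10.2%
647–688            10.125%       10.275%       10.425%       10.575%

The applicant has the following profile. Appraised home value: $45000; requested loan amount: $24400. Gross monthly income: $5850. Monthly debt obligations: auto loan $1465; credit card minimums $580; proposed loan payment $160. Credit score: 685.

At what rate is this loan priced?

Credit score 685 ≥ 647; Total monthly debts = (1,465 + 580 + 160) = 2,205. DTI: 2,205 ÷ 5,850 = 37.7%, within the 40% cap
LTV: 24,400 ÷ 45,000 = 54.2%, within 85% cap
Credit 685 → row 647–688; LTV 54.2% → column ≤55%. Grid cell → 10.125%.

10.125%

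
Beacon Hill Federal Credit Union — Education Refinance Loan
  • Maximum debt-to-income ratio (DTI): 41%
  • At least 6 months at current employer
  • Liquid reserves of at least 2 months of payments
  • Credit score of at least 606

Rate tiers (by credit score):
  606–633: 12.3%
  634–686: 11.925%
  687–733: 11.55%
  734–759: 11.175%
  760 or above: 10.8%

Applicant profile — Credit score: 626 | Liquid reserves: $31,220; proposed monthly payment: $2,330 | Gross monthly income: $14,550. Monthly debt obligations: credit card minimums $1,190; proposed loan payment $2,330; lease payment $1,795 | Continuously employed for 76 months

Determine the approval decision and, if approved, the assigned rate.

Approved at 12.3%

Credit score 626 ≥ 606 (meets minimum)
Reserves: 31,220 ÷ 2,330 = 13.4 months (meets 2-month minimum)
Employment 76 ≥ 6 months
Total monthly debts = (1,190 + 2,330 + 1,795) = 5,315. DTI = 5,315/14,550 = 36.5% ≤ 41%
All requirements met. Score 626 falls in the 606–633 tier → 12.3%.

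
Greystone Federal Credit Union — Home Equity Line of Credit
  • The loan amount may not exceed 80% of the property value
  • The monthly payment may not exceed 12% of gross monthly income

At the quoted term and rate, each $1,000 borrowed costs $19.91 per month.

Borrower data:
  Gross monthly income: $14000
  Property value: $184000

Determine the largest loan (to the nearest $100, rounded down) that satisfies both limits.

$84,300

Payment cap: 12% × $14,000 = $1,680/month.
At $19.91 per $1,000, that supports 1,680/19.91 × 1,000 ≈ $84,379 → $84,300.
LTV cap: 80% × $184,000 = $147,200 → $147,200.
Binding constraint: payment-to-income.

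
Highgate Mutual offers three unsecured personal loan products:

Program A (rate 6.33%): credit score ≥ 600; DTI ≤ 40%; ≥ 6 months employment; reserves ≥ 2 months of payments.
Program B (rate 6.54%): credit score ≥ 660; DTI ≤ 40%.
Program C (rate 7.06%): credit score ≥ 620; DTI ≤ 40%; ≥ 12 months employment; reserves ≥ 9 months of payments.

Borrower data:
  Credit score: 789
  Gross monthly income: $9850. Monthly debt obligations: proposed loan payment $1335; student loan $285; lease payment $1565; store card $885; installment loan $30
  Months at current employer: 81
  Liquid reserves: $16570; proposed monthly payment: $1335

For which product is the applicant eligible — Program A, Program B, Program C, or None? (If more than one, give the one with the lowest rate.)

Total debts = (1,335 + 285 + 1,565 + 885 + 30) = 4,100; DTI = 4,100/9,850 = 41.6%.
Reserves = 16,570/1,335 = 12.4 months.
Program A: score 789 ≥ 600; DTI 41.6% > 40%; employment 81 ≥ 6 mo; reserves 12.4 ≥ 2 mo → does not qualify.
Program B: score 789 ≥ 660; DTI 41.6% > 40% → does not qualify.
Program C: score 789 ≥ 620; DTI 41.6% > 40%; employment 81 ≥ 12 mo; reserves 12.4 ≥ 9 mo → does not qualify.

None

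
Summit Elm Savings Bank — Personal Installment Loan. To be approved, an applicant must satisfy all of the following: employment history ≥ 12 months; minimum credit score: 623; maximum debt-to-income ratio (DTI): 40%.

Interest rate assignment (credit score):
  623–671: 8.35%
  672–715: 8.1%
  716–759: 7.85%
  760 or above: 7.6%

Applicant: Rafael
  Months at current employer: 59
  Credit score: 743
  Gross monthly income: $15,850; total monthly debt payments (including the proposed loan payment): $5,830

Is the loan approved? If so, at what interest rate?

Approved at 7.85%

Credit score 743 ≥ 623 (meets minimum)
DTI = 5,830/15,850 = 36.8% ≤ 40%
Employment 59 ≥ 12 months
All requirements met. Score 743 falls in the 716–759 tier → 7.85%.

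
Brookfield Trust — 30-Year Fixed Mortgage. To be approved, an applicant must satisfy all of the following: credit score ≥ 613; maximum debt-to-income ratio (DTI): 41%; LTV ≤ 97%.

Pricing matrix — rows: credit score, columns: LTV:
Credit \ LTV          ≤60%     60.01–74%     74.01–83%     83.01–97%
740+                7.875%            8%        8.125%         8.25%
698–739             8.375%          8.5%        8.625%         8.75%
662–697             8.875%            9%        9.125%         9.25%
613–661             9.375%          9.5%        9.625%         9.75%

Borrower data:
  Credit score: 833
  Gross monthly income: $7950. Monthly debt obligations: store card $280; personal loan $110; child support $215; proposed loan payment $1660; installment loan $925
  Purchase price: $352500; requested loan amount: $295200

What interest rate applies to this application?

Credit score 833 ≥ 613; Total monthly debts = (280 + 110 + 215 + 1,660 + 925) = 3,190. Debt-to-income = 3,190/7,950 = 40.1% — meets 41% limit
Loan-to-value = 295,200/352,500 = 83.7% — pass (97% max)
Row: 833 falls in 740+. Column: 83.7% falls in 83.01–97%. Rate = 8.25%.

8.25%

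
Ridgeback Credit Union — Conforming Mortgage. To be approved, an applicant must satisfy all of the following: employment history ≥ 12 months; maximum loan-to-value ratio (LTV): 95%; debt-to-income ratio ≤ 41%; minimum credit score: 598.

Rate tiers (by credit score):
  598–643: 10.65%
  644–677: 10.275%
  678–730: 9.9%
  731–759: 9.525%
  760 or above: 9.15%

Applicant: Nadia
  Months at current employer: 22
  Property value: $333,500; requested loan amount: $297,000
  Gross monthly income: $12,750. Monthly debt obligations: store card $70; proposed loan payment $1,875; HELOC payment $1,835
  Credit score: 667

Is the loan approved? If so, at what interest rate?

Credit score 667 ≥ 598 (meets minimum)
Total monthly debts = (70 + 1,875 + 1,835) = 3,780. DTI = 3,780/12,750 = 29.6% ≤ 41%
LTV: 297,000 ÷ 333,500 = 89.1%, within 95% cap
Employment 22 ≥ 12 months
All requirements met. Score 667 falls in the 644–677 tier → 10.275%.

Approved at 10.275%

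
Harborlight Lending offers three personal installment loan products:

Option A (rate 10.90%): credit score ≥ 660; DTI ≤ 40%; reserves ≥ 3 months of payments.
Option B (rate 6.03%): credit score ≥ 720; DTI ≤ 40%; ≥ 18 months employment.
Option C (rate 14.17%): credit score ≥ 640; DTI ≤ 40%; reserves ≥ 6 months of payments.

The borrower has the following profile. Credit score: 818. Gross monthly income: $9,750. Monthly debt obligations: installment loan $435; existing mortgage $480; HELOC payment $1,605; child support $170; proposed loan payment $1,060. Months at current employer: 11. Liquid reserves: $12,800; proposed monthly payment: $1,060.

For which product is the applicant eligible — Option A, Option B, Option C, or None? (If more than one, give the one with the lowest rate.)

Option A

Total debts = (435 + 480 + 1,605 + 170 + 1,060) = 3,750; DTI = 3,750/9,750 = 38.5%.
Reserves = 12,800/1,060 = 12.1 months.
Option A: score 818 ≥ 660; DTI 38.5% ≤ 40%; reserves 12.1 ≥ 3 mo → qualifies.
Option B: score 818 ≥ 720; DTI 38.5% ≤ 40%; employment 11 < 18 mo → does not qualify.
Option C: score 818 ≥ 640; DTI 38.5% ≤ 40%; reserves 12.1 ≥ 6 mo → qualifies.
Qualifying: Option A, Option C. Lowest rate is 10.90% → Option A.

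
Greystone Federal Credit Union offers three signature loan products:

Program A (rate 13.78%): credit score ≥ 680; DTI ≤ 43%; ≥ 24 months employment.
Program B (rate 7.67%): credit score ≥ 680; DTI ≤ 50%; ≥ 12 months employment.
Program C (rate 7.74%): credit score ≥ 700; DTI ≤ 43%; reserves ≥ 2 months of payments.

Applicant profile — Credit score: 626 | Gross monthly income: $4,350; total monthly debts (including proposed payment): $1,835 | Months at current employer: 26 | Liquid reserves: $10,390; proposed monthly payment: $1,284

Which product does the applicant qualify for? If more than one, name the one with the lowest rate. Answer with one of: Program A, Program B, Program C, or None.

DTI = 1,835/4,350 = 42.2%.
Reserves = 10,390/1,284 = 8.1 months.
Program A: score 626 < 680; DTI 42.2% ≤ 43%; employment 26 ≥ 24 mo → does not qualify.
Program B: score 626 < 680; DTI 42.2% ≤ 50%; employment 26 ≥ 12 mo → does not qualify.
Program C: score 626 < 700; DTI 42.2% ≤ 43%; reserves 8.1 ≥ 2 mo → does not qualify.

None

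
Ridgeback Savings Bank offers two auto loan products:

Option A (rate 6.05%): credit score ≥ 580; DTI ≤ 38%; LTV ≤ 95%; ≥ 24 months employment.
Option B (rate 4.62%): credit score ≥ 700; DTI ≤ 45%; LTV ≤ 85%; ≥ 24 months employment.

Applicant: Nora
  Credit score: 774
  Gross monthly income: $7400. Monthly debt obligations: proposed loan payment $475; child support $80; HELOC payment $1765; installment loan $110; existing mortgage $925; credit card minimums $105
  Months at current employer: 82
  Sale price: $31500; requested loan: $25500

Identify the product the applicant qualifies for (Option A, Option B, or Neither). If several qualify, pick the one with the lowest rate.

Neither

Total debts = (475 + 80 + 1,765 + 110 + 925 + 105) = 3,460; DTI = 3,460/7,400 = 46.8%.
LTV = 25,500/31,500 = 81%.
Option A: score 774 ≥ 580; DTI 46.8% > 38%; LTV 81% ≤ 95%; employment 82 ≥ 24 mo → does not qualify.
Option B: score 774 ≥ 700; DTI 46.8% > 45%; LTV 81% ≤ 85%; employment 82 ≥ 24 mo → does not qualify.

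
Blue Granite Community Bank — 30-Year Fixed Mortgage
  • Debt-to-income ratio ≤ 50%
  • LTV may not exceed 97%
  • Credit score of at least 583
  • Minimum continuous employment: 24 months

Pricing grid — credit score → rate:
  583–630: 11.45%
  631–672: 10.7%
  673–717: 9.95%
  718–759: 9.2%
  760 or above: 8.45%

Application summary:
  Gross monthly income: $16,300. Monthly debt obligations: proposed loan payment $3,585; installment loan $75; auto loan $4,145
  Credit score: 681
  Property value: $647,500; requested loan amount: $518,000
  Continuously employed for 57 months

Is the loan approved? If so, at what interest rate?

Approved at 9.95%

Credit score 681 ≥ 583 (meets minimum)
Total monthly debts = (3,585 + 75 + 4,145) = 7,805. DTI: 7,805 ÷ 16,300 = 47.9%, within the 50% cap
LTV: 518,000 ÷ 647,500 = 80%, within 97% cap
Employment 57 ≥ 24 months
All requirements met. Score 681 falls in the 673–717 tier → 9.95%.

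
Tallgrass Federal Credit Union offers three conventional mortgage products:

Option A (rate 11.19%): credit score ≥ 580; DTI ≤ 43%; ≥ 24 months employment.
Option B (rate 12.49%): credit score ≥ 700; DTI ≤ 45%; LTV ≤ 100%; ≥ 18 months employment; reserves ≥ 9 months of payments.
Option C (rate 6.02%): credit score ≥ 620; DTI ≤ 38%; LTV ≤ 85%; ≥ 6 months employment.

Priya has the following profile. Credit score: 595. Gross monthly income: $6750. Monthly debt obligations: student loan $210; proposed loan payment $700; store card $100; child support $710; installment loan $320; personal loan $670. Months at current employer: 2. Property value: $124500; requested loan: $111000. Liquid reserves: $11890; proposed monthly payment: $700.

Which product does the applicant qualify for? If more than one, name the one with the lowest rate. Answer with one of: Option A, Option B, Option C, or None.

None

Total debts = (210 + 700 + 100 + 710 + 320 + 670) = 2,710; DTI = 2,710/6,750 = 40.1%.
LTV = 111,000/124,500 = 89.2%.
Reserves = 11,890/700 = 17.0 months.
Option A: score 595 ≥ 580; DTI 40.1% ≤ 43%; employment 2 < 24 mo → does not qualify.
Option B: score 595 < 700; DTI 40.1% ≤ 45%; LTV 89.2% ≤ 100%; employment 2 < 18 mo; reserves 17.0 ≥ 9 mo → does not qualify.
Option C: score 595 < 620; DTI 40.1% > 38%; LTV 89.2% > 85%; employment 2 < 6 mo → does not qualify.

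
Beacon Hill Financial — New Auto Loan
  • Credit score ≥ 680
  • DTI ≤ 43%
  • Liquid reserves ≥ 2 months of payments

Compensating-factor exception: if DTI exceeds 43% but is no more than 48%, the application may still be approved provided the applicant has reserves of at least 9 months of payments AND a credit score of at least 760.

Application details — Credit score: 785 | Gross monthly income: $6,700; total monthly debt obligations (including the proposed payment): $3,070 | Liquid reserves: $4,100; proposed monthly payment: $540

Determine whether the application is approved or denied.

Denied

Credit score 785 ≥ 680 (meets base)
DTI: 3,070 ÷ 6,700 = 45.8%, over the 43% base limit.
Liquid reserves cover 4,100/540 = 7.6 months — ≥ 2 required
45.8% falls in the override range (43%–48%), so the compensating-factor test applies.
Reserves 7.6 < 9 months; credit score 785 ≥ 760.
Compensating-factor requirement not fully met.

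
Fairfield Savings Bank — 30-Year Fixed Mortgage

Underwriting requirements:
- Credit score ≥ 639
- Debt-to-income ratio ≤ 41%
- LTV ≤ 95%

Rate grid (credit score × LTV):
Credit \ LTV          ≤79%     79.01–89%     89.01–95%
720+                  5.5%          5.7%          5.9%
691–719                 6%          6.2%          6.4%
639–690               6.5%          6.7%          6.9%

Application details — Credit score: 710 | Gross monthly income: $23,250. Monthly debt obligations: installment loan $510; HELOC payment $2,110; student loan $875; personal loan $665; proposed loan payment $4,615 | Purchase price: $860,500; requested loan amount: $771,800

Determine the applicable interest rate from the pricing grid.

6.4%

Credit score 710 ≥ 639; Total monthly debts = (510 + 2,110 + 875 + 665 + 4,615) = 8,775. DTI: 8,775 ÷ 23,250 = 37.7%, within the 41% cap
LTV: 771,800 ÷ 860,500 = 89.7%, within 95% cap
Row: 710 falls in 691–719. Column: 89.7% falls in 89.01–95%. Rate = 6.4%.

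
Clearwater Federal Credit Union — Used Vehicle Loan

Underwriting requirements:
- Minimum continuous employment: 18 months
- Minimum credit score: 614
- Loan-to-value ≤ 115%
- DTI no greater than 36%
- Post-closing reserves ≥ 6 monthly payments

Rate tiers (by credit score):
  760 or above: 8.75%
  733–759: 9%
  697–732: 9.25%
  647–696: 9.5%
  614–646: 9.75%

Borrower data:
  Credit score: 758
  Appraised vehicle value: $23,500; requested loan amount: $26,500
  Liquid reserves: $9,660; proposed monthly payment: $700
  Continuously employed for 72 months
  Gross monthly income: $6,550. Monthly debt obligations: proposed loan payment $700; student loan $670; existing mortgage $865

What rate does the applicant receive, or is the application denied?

Credit score 758 ≥ 614 (meets minimum)
Loan-to-value = 26,500/23,500 = 112.8% — pass (115% max)
Employment 72 ≥ 18 months
Liquid reserves cover 9,660/700 = 13.8 months — ≥ 6 required
Total monthly debts = (700 + 670 + 865) = 2,235. Debt-to-income = 2,235/6,550 = 34.1% — meets 36% limit
All requirements met. Score 758 falls in the 733–759 tier → 9%.

Approved at 9%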